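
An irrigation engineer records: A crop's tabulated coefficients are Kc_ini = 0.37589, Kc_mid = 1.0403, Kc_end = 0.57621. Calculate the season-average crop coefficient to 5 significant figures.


Approach: apply a simple seasonal average, Kc_avg = (Kc_ini + Kc_mid + Kc_end)/3.
Kc_avg = (0.37589 + 1.0403 + 0.57621)/3 = 0.66413
Therefore the season-average crop coefficient = 0.66413.


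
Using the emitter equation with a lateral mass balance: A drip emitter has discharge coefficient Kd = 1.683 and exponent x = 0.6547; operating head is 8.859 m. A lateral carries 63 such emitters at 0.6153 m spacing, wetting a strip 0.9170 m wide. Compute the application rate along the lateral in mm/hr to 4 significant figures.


Approach: apply the emitter equation with a lateral mass balance, q = Kd*h^x; Q = n*q; rate = Q/(n*spacing*width).
Step 1 — single emitter flow (q = Kd*h^x):
  q = 1.683 * 8.859^0.6547 = 7.02000 L/hr
Step 2 — total lateral flow: Q = 63 * 7.02000 = 442.260 L/hr
Step 3 — wetted area: A = 63 * 0.6153 * 0.9170 = 35.5465 m^2
Step 4 — application rate: Q/A = 442.260/35.5465 = 12.44 mm/hr
Therefore the application rate along the lateral = 12.44 mm/hr.


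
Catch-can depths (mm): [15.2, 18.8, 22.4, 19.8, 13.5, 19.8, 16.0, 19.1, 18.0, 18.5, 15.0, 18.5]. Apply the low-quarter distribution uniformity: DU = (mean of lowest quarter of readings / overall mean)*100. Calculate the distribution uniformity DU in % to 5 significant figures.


sorted lowest 3 of 12: [13.5, 15.0, 15.2] -> mean = 14.56667 mm
overall mean = 17.88333 mm
DU = (14.56667/17.88333)*100 = 81.454 %
Therefore the distribution uniformity DU = 81.454 %.


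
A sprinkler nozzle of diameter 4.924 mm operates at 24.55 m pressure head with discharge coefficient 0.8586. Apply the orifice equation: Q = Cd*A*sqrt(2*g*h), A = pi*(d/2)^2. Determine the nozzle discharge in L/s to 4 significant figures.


A = pi*(4.924e-3/2)^2 = 1.90426e-05 m^2
Q = 0.8586 * 1.90426e-05 * sqrt(2*9.81*24.55) * 1000 = 0.3588 L/s
Therefore the nozzle discharge = 0.3588 L/s.


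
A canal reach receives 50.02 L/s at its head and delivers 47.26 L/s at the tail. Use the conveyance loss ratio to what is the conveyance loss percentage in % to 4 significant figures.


Approach: apply the conveyance loss ratio, loss% = ((Q_head - Q_tail)/Q_head)*100.
loss = ((50.02 - 47.26)/50.02)*100 = 5.518 %
Therefore the conveyance loss percentage = 5.518 %.


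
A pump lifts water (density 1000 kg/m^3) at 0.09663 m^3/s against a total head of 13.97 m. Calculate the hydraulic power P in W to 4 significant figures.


Approach: apply the hydraulic power relation, P = rho*g*Q*H.
P = 1000 * 9.81 * 0.09663 * 13.97 = 13240 W
Therefore the hydraulic power P = 13240 W.


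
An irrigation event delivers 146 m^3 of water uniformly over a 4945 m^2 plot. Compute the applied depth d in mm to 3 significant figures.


Approach: apply depth from volume over area, d = (V/A)*1000.
d = (146 / 4945) * 1000 = 29.5 mm
Therefore the applied depth d = 29.5 mm.


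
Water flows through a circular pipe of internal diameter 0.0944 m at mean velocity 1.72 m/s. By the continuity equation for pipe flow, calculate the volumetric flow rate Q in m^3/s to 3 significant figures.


Approach: apply the continuity equation for pipe flow, Q = A * v with A = pi*(D/2)^2.
A = pi*(0.0944/2)^2 = 0.0069990 m^2
Q = 0.0069990 * 1.72 = 0.0120 m^3/s
Therefore the volumetric flow rate Q = 0.0120 m^3/s.


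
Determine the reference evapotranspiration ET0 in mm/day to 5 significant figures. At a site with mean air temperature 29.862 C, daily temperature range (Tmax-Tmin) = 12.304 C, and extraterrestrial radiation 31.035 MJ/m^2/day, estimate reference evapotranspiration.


Approach: apply the Hargreaves-Samani method, ET0 = 0.0023*(Tmean+17.8)*sqrt(Tmax-Tmin)*0.408*Ra.
ET0 = 0.0023*(29.862+17.8)*sqrt(12.304)*0.408*31.035 = 4.8689 mm/day
Therefore the reference evapotranspiration ET0 = 4.8689 mm/day.


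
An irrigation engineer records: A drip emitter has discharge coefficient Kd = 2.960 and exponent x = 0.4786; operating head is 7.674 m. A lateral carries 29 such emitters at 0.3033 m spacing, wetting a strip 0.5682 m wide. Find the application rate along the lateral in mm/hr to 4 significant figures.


Approach: apply the emitter equation with a lateral mass balance, q = Kd*h^x; Q = n*q; rate = Q/(n*spacing*width).
Step 1 — single emitter flow (q = Kd*h^x):
  q = 2.960 * 7.674^0.4786 = 7.84988 L/hr
Step 2 — total lateral flow: Q = 29 * 7.84988 = 227.647 L/hr
Step 3 — wetted area: A = 29 * 0.3033 * 0.5682 = 4.99772 m^2
Step 4 — application rate: Q/A = 227.647/4.99772 = 45.55 mm/hr
Therefore the application rate along the lateral = 45.55 mm/hr.


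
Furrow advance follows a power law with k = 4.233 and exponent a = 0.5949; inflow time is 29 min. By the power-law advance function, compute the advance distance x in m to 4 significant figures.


Approach: apply the power-law advance function, x = k*t^a.
x = 4.233 * 29^0.5949 = 31.38 m
Therefore the advance distance x = 31.38 m.


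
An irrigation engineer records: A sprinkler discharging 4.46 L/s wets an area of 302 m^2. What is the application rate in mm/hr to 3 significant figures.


Approach: apply the application rate relation, rate = (Q/A)*3600.
rate = (4.46 / 302) * 3600 = 53.2 mm/hr
Therefore the application rate = 53.2 mm/hr.


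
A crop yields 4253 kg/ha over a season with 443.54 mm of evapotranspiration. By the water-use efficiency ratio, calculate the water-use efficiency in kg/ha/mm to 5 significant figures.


Approach: apply the water-use efficiency ratio, WUE = yield/ET.
WUE = 4253 / 443.54 = 9.5888 kg/ha/mm
Therefore the water-use efficiency = 9.5888 kg/ha/mm.


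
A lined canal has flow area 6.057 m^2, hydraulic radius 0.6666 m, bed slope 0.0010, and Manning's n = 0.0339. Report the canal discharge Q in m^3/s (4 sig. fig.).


Approach: apply Manning's equation, Q = (1/n)*A*R^(2/3)*S^(1/2).
Q = (1/0.0339) * 6.057 * 0.6666^(2/3) * 0.0010^(1/2) = 4.312 m^3/s
Therefore the canal discharge Q = 4.312 m^3/s.


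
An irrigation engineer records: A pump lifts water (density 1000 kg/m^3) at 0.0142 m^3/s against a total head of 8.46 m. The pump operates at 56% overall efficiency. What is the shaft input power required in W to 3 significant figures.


Approach: apply hydraulic power then efficiency conversion, P = rho*g*Q*H; P_in = P/eta.
Step 1 — hydraulic power (P = rho*g*Q*H):
  P = 1000 * 9.81 * 0.0142 * 8.46 = 1178.5 W
Step 2 — input power: P_in = P/eta = 1178.5 / 0.56 = 2100 W
Therefore the shaft input power required = 2100 W.


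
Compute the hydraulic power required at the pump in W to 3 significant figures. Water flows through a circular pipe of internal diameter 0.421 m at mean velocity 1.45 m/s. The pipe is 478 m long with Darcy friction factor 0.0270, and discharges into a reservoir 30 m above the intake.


Approach: apply continuity + Darcy-Weisbach + hydraulic power, Q = A*v; hf = f*(L/D)*(v^2/(2g)); H = static + hf; P = rho*g*Q*H.
Step 1 — flow rate (continuity, Q = A*v):
  A = pi*(0.421/2)^2 = 0.13920 m^2
  Q = 0.13920 * 1.45 = 0.20185 m^3/s
Step 2 — friction head loss (Darcy-Weisbach):
  hf = 0.0270 * (478/0.421) * (1.45^2 / (2*9.81))
  hf = 3.2851 m
Step 3 — total head: H = 30 + 3.2851 = 33.285 m
Step 4 — hydraulic power (P = rho*g*Q*H):
  P = 1000 * 9.81 * 0.20185 * 33.285 = 65900 W
Therefore the hydraulic power required at the pump = 65900 W.


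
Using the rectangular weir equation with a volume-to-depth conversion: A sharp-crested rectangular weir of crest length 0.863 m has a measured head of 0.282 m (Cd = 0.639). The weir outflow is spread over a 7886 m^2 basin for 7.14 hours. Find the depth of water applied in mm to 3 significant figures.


Approach: apply the rectangular weir equation with a volume-to-depth conversion, Q = (2/3)*Cd*L*sqrt(2g)*H^1.5; d = Q*t/A * 1000.
Step 1 — weir discharge:
  Q = (2/3)*0.639*0.863*sqrt(2*9.81)*0.282^1.5 = 0.24386 m^3/s
Step 2 — volume: V = 0.24386 * 7.14*3600 = 6268.2 m^3
Step 3 — depth: d = V/A * 1000 = 6268.2/7886 * 1000 = 795 mm
Therefore the depth of water applied = 795 mm.


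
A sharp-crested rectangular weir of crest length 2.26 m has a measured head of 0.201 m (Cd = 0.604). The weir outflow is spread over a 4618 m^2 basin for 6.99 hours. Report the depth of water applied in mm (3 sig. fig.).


Approach: apply the rectangular weir equation with a volume-to-depth conversion, Q = (2/3)*Cd*L*sqrt(2g)*H^1.5; d = Q*t/A * 1000.
Step 1 — weir discharge:
  Q = (2/3)*0.604*2.26*sqrt(2*9.81)*0.201^1.5 = 0.36324 m^3/s
Step 2 — volume: V = 0.36324 * 6.99*3600 = 9140.7 m^3
Step 3 — depth: d = V/A * 1000 = 9140.7/4618 * 1000 = 1980 mm
Therefore the depth of water applied = 1980 mm.


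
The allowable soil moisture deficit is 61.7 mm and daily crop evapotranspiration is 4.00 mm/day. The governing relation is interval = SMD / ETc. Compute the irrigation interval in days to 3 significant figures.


interval = 61.7 / 4.00 = 15.4 days
Therefore the irrigation interval = 15.4 days.


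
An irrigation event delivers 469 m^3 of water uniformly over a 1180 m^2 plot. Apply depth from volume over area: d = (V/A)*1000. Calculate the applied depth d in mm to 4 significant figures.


d = (469 / 1180) * 1000 = 397.5 mm
Therefore the applied depth d = 397.5 mm.


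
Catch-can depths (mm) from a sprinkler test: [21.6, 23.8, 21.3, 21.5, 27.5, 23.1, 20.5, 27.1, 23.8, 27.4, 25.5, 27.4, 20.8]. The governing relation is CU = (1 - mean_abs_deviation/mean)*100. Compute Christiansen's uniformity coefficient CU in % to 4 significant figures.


mean = 23.9462 mm
mean |d_i - mean| = 2.33373 mm
CU = (1 - 2.33373/23.9462)*100 = 90.25 %
Therefore Christiansen's uniformity coefficient CU = 90.25 %.


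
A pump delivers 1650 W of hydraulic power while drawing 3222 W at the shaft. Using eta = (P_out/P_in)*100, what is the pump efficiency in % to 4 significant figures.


eta = (1650 / 3222) * 100 = 51.21 %
Therefore the pump efficiency = 51.21 %.


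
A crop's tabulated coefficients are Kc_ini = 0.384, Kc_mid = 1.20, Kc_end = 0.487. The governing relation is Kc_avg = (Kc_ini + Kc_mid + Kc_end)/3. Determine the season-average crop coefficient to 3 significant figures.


Kc_avg = (0.384 + 1.20 + 0.487)/3 = 0.690
Therefore the season-average crop coefficient = 0.690.


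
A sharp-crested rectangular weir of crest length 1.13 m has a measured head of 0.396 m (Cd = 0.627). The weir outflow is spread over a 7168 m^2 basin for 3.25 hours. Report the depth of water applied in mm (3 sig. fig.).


Approach: apply the rectangular weir equation with a volume-to-depth conversion, Q = (2/3)*Cd*L*sqrt(2g)*H^1.5; d = Q*t/A * 1000.
Step 1 — weir discharge:
  Q = (2/3)*0.627*1.13*sqrt(2*9.81)*0.396^1.5 = 0.52137 m^3/s
Step 2 — volume: V = 0.52137 * 3.25*3600 = 6100.0 m^3
Step 3 — depth: d = V/A * 1000 = 6100.0/7168 * 1000 = 851 mm
Therefore the depth of water applied = 851 mm.


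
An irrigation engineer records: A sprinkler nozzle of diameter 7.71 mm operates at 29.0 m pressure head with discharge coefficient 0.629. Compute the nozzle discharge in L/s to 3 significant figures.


Approach: apply the orifice equation, Q = Cd*A*sqrt(2*g*h), A = pi*(d/2)^2.
A = pi*(7.71e-3/2)^2 = 4.6687e-05 m^2
Q = 0.629 * 4.6687e-05 * sqrt(2*9.81*29.0) * 1000 = 0.700 L/s
Therefore the nozzle discharge = 0.700 L/s.


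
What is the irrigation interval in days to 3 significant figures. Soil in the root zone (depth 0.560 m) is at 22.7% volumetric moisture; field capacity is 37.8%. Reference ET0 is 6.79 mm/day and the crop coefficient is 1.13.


Approach: apply soil-water budget scheduling, SMD = (FC-theta)/100*depth*1000; ETc = ET0*Kc; interval = SMD/ETc.
Step 1 — soil moisture deficit:
  SMD = (37.8 - 22.7)/100 * 0.560 * 1000 = 84.560 mm
Step 2 — daily crop ET (ETc = ET0*Kc):
  ETc = 6.79 * 1.13 = 7.6727 mm/day
Step 3 — irrigation interval (SMD/ETc):
  interval = 84.560 / 7.6727 = 11.0 days
Therefore the irrigation interval = 11.0 days.


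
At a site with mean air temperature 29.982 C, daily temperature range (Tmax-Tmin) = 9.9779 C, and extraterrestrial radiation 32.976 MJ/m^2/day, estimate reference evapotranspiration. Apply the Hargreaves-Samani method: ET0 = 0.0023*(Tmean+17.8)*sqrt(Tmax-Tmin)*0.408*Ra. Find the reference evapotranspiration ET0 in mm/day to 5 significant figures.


ET0 = 0.0023*(29.982+17.8)*sqrt(9.9779)*0.408*32.976 = 4.6706 mm/day
Therefore the reference evapotranspiration ET0 = 4.6706 mm/day.


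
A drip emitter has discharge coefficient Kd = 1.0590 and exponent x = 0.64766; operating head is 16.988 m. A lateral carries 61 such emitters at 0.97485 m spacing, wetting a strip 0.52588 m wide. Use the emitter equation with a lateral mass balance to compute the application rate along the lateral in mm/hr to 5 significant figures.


Approach: apply the emitter equation with a lateral mass balance, q = Kd*h^x; Q = n*q; rate = Q/(n*spacing*width).
Step 1 — single emitter flow (q = Kd*h^x):
  q = 1.0590 * 16.988^0.64766 = 6.631471 L/hr
Step 2 — total lateral flow: Q = 61 * 6.631471 = 404.5197 L/hr
Step 3 — wetted area: A = 61 * 0.97485 * 0.52588 = 31.27190 m^2
Step 4 — application rate: Q/A = 404.5197/31.27190 = 12.936 mm/hr
Therefore the application rate along the lateral = 12.936 mm/hr.


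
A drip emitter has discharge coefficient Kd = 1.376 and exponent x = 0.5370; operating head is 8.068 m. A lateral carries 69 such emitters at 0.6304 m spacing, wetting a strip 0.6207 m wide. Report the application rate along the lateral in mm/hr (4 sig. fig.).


Approach: apply the emitter equation with a lateral mass balance, q = Kd*h^x; Q = n*q; rate = Q/(n*spacing*width).
Step 1 — single emitter flow (q = Kd*h^x):
  q = 1.376 * 8.068^0.5370 = 4.22233 L/hr
Step 2 — total lateral flow: Q = 69 * 4.22233 = 291.340 L/hr
Step 3 — wetted area: A = 69 * 0.6304 * 0.6207 = 26.9990 m^2
Step 4 — application rate: Q/A = 291.340/26.9990 = 10.79 mm/hr
Therefore the application rate along the lateral = 10.79 mm/hr.


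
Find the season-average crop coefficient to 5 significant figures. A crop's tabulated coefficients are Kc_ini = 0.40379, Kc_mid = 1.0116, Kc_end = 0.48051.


Approach: apply a simple seasonal average, Kc_avg = (Kc_ini + Kc_mid + Kc_end)/3.
Kc_avg = (0.40379 + 1.0116 + 0.48051)/3 = 0.63197
Therefore the season-average crop coefficient = 0.63197.


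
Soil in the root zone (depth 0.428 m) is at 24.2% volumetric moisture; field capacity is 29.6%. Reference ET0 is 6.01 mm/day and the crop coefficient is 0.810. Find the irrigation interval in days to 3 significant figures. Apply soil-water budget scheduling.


Approach: apply soil-water budget scheduling, SMD = (FC-theta)/100*depth*1000; ETc = ET0*Kc; interval = SMD/ETc.
Step 1 — soil moisture deficit:
  SMD = (29.6 - 24.2)/100 * 0.428 * 1000 = 23.112 mm
Step 2 — daily crop ET (ETc = ET0*Kc):
  ETc = 6.01 * 0.810 = 4.8681 mm/day
Step 3 — irrigation interval (SMD/ETc):
  interval = 23.112 / 4.8681 = 4.75 days
Therefore the irrigation interval = 4.75 days.


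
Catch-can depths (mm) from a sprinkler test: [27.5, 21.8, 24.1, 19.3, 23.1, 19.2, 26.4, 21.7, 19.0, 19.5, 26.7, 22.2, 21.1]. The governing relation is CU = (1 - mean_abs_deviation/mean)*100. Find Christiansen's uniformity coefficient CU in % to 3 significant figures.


mean = 22.431 mm
mean |d_i - mean| = 2.4071 mm
CU = (1 - 2.4071/22.431)*100 = 89.3 %
Therefore Christiansen's uniformity coefficient CU = 89.3 %.


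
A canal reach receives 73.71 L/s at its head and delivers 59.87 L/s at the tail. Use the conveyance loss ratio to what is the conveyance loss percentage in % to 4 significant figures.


Approach: apply the conveyance loss ratio, loss% = ((Q_head - Q_tail)/Q_head)*100.
loss = ((73.71 - 59.87)/73.71)*100 = 18.78 %
Therefore the conveyance loss percentage = 18.78 %.


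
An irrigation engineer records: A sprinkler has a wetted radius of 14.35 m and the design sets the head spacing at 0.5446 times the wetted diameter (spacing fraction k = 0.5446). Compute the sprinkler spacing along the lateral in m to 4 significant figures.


Approach: apply the sprinkler spacing rule (spacing as a fraction of wetted diameter), S = k*(2*R).
S = 0.5446 * (2 * 14.35) = 15.63 m
Therefore the sprinkler spacing along the lateral = 15.63 m.


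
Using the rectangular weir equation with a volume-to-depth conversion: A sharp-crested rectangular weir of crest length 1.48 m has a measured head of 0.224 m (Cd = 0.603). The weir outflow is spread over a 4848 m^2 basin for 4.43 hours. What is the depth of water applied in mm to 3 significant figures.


Approach: apply the rectangular weir equation with a volume-to-depth conversion, Q = (2/3)*Cd*L*sqrt(2g)*H^1.5; d = Q*t/A * 1000.
Step 1 — weir discharge:
  Q = (2/3)*0.603*1.48*sqrt(2*9.81)*0.224^1.5 = 0.27939 m^3/s
Step 2 — volume: V = 0.27939 * 4.43*3600 = 4455.7 m^3
Step 3 — depth: d = V/A * 1000 = 4455.7/4848 * 1000 = 919 mm
Therefore the depth of water applied = 919 mm.


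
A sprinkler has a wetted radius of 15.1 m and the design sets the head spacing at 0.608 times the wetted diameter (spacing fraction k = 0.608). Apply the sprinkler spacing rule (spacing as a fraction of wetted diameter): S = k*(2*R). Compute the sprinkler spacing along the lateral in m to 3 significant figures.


S = 0.608 * (2 * 15.1) = 18.4 m
Therefore the sprinkler spacing along the lateral = 18.4 m.


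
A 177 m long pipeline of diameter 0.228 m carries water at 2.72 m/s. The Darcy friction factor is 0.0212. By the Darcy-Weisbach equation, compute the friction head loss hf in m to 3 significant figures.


Approach: apply the Darcy-Weisbach equation, hf = f*(L/D)*(v^2/(2g)).
hf = 0.0212 * (177/0.228) * (2.72^2 / (2*9.81))
hf = 6.21 m
Therefore the friction head loss hf = 6.21 m.


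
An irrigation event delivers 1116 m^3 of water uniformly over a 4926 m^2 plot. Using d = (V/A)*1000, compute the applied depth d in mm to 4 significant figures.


d = (1116 / 4926) * 1000 = 226.6 mm
Therefore the applied depth d = 226.6 mm.


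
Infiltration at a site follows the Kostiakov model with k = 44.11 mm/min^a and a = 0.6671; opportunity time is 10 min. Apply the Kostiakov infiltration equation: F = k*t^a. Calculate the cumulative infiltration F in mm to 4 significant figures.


F = 44.11 * 10^0.6671 = 204.9 mm
Therefore the cumulative infiltration F = 204.9 mm.


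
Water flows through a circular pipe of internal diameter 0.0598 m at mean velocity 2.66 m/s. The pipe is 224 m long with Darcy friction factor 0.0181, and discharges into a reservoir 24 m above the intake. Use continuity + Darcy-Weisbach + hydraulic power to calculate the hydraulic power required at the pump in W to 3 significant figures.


Approach: apply continuity + Darcy-Weisbach + hydraulic power, Q = A*v; hf = f*(L/D)*(v^2/(2g)); H = static + hf; P = rho*g*Q*H.
Step 1 — flow rate (continuity, Q = A*v):
  A = pi*(0.0598/2)^2 = 0.0028086 m^2
  Q = 0.0028086 * 2.66 = 0.0074709 m^3/s
Step 2 — friction head loss (Darcy-Weisbach):
  hf = 0.0181 * (224/0.0598) * (2.66^2 / (2*9.81))
  hf = 24.451 m
Step 3 — total head: H = 24 + 24.451 = 48.451 m
Step 4 — hydraulic power (P = rho*g*Q*H):
  P = 1000 * 9.81 * 0.0074709 * 48.451 = 3550 W
Therefore the hydraulic power required at the pump = 3550 W.


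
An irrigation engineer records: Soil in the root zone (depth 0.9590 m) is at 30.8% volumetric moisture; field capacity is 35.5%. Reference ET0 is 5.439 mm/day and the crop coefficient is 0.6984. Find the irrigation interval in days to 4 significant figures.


Approach: apply soil-water budget scheduling, SMD = (FC-theta)/100*depth*1000; ETc = ET0*Kc; interval = SMD/ETc.
Step 1 — soil moisture deficit:
  SMD = (35.5 - 30.8)/100 * 0.9590 * 1000 = 45.0730 mm
Step 2 — daily crop ET (ETc = ET0*Kc):
  ETc = 5.439 * 0.6984 = 3.79860 mm/day
Step 3 — irrigation interval (SMD/ETc):
  interval = 45.0730 / 3.79860 = 11.87 days
Therefore the irrigation interval = 11.87 days.


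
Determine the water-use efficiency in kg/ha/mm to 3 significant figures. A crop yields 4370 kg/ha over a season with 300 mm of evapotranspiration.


Approach: apply the water-use efficiency ratio, WUE = yield/ET.
WUE = 4370 / 300 = 14.6 kg/ha/mm
Therefore the water-use efficiency = 14.6 kg/ha/mm.


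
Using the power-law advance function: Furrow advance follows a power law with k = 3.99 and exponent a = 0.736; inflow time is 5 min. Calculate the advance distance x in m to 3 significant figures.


Approach: apply the power-law advance function, x = k*t^a.
x = 3.99 * 5^0.736 = 13.0 m
Therefore the advance distance x = 13.0 m.


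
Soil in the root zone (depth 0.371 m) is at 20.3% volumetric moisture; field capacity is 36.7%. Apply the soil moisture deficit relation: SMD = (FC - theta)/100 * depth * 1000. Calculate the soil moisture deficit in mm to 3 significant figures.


SMD = (36.7 - 20.3)/100 * 0.371 * 1000 = 60.8 mm
Therefore the soil moisture deficit = 60.8 mm.


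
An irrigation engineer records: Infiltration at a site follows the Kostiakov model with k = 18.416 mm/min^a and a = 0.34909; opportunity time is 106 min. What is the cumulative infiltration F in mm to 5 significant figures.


Approach: apply the Kostiakov infiltration equation, F = k*t^a.
F = 18.416 * 106^0.34909 = 93.801 mm
Therefore the cumulative infiltration F = 93.801 mm.


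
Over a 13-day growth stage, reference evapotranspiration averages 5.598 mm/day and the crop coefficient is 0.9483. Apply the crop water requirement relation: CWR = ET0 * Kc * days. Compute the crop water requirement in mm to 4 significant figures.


CWR = 5.598 * 0.9483 * 13 = 69.01 mm
Therefore the crop water requirement = 69.01 mm.


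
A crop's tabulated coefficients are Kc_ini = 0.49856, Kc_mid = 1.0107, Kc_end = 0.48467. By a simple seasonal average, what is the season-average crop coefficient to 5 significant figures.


Approach: apply a simple seasonal average, Kc_avg = (Kc_ini + Kc_mid + Kc_end)/3.
Kc_avg = (0.49856 + 1.0107 + 0.48467)/3 = 0.66464
Therefore the season-average crop coefficient = 0.66464.


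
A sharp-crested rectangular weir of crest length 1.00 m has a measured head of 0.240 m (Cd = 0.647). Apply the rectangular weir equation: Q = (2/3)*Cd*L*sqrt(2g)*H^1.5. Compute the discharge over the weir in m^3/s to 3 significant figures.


Q = (2/3)*0.647*1.00*sqrt(2*9.81)*0.240^1.5 = 0.225 m^3/s
Therefore the discharge over the weir = 0.225 m^3/s.


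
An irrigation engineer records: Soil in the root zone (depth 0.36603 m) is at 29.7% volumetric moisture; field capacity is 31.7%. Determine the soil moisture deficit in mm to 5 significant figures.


Approach: apply the soil moisture deficit relation, SMD = (FC - theta)/100 * depth * 1000.
SMD = (31.7 - 29.7)/100 * 0.36603 * 1000 = 7.3206 mm
Therefore the soil moisture deficit = 7.3206 mm.


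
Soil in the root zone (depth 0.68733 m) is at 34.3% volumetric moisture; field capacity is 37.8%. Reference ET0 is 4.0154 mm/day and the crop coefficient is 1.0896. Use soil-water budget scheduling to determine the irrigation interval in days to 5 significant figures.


Approach: apply soil-water budget scheduling, SMD = (FC-theta)/100*depth*1000; ETc = ET0*Kc; interval = SMD/ETc.
Step 1 — soil moisture deficit:
  SMD = (37.8 - 34.3)/100 * 0.68733 * 1000 = 24.05655 mm
Step 2 — daily crop ET (ETc = ET0*Kc):
  ETc = 4.0154 * 1.0896 = 4.375180 mm/day
Step 3 — irrigation interval (SMD/ETc):
  interval = 24.05655 / 4.375180 = 5.4984 days
Therefore the irrigation interval = 5.4984 days.


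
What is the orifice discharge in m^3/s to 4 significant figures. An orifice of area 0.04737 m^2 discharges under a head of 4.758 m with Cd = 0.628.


Approach: apply the orifice equation, Q = Cd*A*sqrt(2*g*h).
Q = 0.628 * 0.04737 * sqrt(2*9.81*4.758) = 0.2874 m^3/s
Therefore the orifice discharge = 0.2874 m^3/s.


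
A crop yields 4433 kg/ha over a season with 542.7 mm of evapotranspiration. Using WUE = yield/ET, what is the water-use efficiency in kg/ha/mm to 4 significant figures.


WUE = 4433 / 542.7 = 8.168 kg/ha/mm
Therefore the water-use efficiency = 8.168 kg/ha/mm.


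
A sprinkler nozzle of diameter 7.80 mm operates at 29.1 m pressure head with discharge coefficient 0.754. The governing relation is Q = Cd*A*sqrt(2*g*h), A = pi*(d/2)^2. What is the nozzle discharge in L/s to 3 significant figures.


A = pi*(7.80e-3/2)^2 = 4.7784e-05 m^2
Q = 0.754 * 4.7784e-05 * sqrt(2*9.81*29.1) * 1000 = 0.861 L/s
Therefore the nozzle discharge = 0.861 L/s.


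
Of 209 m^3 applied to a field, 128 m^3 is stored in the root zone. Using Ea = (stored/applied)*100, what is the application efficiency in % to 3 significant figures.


Ea = (128/209)*100 = 61.2 %
Therefore the application efficiency = 61.2 %.


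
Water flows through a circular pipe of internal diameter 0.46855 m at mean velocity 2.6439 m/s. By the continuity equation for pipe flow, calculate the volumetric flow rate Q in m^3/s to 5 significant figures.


Approach: apply the continuity equation for pipe flow, Q = A * v with A = pi*(D/2)^2.
A = pi*(0.46855/2)^2 = 0.1724256 m^2
Q = 0.1724256 * 2.6439 = 0.45588 m^3/s
Therefore the volumetric flow rate Q = 0.45588 m^3/s.


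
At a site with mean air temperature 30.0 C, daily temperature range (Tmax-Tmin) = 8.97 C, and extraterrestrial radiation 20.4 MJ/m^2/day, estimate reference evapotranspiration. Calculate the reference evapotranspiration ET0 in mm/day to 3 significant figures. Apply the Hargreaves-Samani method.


Approach: apply the Hargreaves-Samani method, ET0 = 0.0023*(Tmean+17.8)*sqrt(Tmax-Tmin)*0.408*Ra.
ET0 = 0.0023*(30.0+17.8)*sqrt(8.97)*0.408*20.4 = 2.74 mm/day
Therefore the reference evapotranspiration ET0 = 2.74 mm/day.


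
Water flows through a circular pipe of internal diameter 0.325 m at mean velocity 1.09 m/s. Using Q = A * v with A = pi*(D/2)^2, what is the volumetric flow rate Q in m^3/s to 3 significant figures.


A = pi*(0.325/2)^2 = 0.082958 m^2
Q = 0.082958 * 1.09 = 0.0904 m^3/s
Therefore the volumetric flow rate Q = 0.0904 m^3/s.


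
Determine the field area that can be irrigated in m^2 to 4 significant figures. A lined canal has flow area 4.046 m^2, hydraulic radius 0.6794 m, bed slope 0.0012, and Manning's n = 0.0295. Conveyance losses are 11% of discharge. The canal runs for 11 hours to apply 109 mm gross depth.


Approach: apply Manning's equation with a conveyance and depth budget, Q = (1/n)*A*R^(2/3)*S^(1/2); Q_field = Q*(1-loss); Area = Q_field*t/(d/1000).
Step 1 — canal discharge (Manning's equation):
  Q = (1/0.0295) * 4.046 * 0.6794^(2/3) * 0.0012^(1/2) = 3.67179 m^3/s
Step 2 — delivered flow: Q_field = 3.67179*(1 - 11/100) = 3.26790 m^3/s
Step 3 — volume delivered: V = 3.26790 * 11*3600 = 129409 m^3
Step 4 — area served: A = V / (depth/1000) = 129409 / 0.109 = 1187000 m^2
Therefore the field area that can be irrigated = 1187000 m^2.


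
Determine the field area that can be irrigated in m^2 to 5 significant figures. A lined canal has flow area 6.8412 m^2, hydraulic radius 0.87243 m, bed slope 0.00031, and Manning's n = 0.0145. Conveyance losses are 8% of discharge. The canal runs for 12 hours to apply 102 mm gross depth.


Approach: apply Manning's equation with a conveyance and depth budget, Q = (1/n)*A*R^(2/3)*S^(1/2); Q_field = Q*(1-loss); Area = Q_field*t/(d/1000).
Step 1 — canal discharge (Manning's equation):
  Q = (1/0.0145) * 6.8412 * 0.87243^(2/3) * 0.00031^(1/2) = 7.584591 m^3/s
Step 2 — delivered flow: Q_field = 7.584591*(1 - 8/100) = 6.977824 m^3/s
Step 3 — volume delivered: V = 6.977824 * 12*3600 = 301442.0 m^3
Step 4 — area served: A = V / (depth/1000) = 301442.0 / 0.102 = 2955300 m^2
Therefore the field area that can be irrigated = 2955300 m^2.


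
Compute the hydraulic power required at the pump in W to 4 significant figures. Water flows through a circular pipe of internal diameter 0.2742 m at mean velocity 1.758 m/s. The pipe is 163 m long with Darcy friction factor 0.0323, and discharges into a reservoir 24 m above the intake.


Approach: apply continuity + Darcy-Weisbach + hydraulic power, Q = A*v; hf = f*(L/D)*(v^2/(2g)); H = static + hf; P = rho*g*Q*H.
Step 1 — flow rate (continuity, Q = A*v):
  A = pi*(0.2742/2)^2 = 0.0590507 m^2
  Q = 0.0590507 * 1.758 = 0.103811 m^3/s
Step 2 — friction head loss (Darcy-Weisbach):
  hf = 0.0323 * (163/0.2742) * (1.758^2 / (2*9.81))
  hf = 3.02455 m
Step 3 — total head: H = 24 + 3.02455 = 27.0246 m
Step 4 — hydraulic power (P = rho*g*Q*H):
  P = 1000 * 9.81 * 0.103811 * 27.0246 = 27520 W
Therefore the hydraulic power required at the pump = 27520 W.


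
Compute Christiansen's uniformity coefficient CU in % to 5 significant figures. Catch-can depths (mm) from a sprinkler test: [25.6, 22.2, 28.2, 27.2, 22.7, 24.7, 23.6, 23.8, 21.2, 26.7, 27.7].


Approach: apply Christiansen's uniformity coefficient, CU = (1 - mean_abs_deviation/mean)*100.
mean = 24.87273 mm
mean |d_i - mean| = 2.006612 mm
CU = (1 - 2.006612/24.87273)*100 = 91.932 %
Therefore Christiansen's uniformity coefficient CU = 91.932 %.


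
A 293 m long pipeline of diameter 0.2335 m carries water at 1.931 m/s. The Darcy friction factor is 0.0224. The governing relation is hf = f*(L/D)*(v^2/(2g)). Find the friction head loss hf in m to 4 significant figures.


hf = 0.0224 * (293/0.2335) * (1.931^2 / (2*9.81))
hf = 5.342 m
Therefore the friction head loss hf = 5.342 m.


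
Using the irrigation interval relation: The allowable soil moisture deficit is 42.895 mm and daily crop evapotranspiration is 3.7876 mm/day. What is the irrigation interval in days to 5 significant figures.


Approach: apply the irrigation interval relation, interval = SMD / ETc.
interval = 42.895 / 3.7876 = 11.325 days
Therefore the irrigation interval = 11.325 days.


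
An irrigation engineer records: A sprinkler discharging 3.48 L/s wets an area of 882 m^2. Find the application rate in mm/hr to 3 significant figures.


Approach: apply the application rate relation, rate = (Q/A)*3600.
rate = (3.48 / 882) * 3600 = 14.2 mm/hr
Therefore the application rate = 14.2 mm/hr.


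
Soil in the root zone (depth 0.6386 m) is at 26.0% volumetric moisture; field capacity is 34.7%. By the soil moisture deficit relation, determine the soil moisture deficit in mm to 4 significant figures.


Approach: apply the soil moisture deficit relation, SMD = (FC - theta)/100 * depth * 1000.
SMD = (34.7 - 26.0)/100 * 0.6386 * 1000 = 55.56 mm
Therefore the soil moisture deficit = 55.56 mm.


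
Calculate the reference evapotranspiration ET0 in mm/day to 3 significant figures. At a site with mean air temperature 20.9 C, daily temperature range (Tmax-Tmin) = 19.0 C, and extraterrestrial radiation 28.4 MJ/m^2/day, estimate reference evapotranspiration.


Approach: apply the Hargreaves-Samani method, ET0 = 0.0023*(Tmean+17.8)*sqrt(Tmax-Tmin)*0.408*Ra.
ET0 = 0.0023*(20.9+17.8)*sqrt(19.0)*0.408*28.4 = 4.50 mm/day
Therefore the reference evapotranspiration ET0 = 4.50 mm/day.


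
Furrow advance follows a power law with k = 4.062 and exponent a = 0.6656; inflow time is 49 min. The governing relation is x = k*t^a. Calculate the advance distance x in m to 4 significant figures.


x = 4.062 * 49^0.6656 = 54.17 m
Therefore the advance distance x = 54.17 m.


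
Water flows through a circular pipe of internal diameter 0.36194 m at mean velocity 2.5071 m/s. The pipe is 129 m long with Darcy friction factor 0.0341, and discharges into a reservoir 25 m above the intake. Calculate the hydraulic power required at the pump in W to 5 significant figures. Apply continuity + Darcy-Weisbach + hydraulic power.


Approach: apply continuity + Darcy-Weisbach + hydraulic power, Q = A*v; hf = f*(L/D)*(v^2/(2g)); H = static + hf; P = rho*g*Q*H.
Step 1 — flow rate (continuity, Q = A*v):
  A = pi*(0.36194/2)^2 = 0.1028876 m^2
  Q = 0.1028876 * 2.5071 = 0.2579495 m^3/s
Step 2 — friction head loss (Darcy-Weisbach):
  hf = 0.0341 * (129/0.36194) * (2.5071^2 / (2*9.81))
  hf = 3.893604 m
Step 3 — total head: H = 25 + 3.893604 = 28.89360 m
Step 4 — hydraulic power (P = rho*g*Q*H):
  P = 1000 * 9.81 * 0.2579495 * 28.89360 = 73115 W
Therefore the hydraulic power required at the pump = 73115 W.


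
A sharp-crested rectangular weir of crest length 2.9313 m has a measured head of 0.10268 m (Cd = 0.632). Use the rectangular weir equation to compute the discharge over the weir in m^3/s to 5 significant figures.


Approach: apply the rectangular weir equation, Q = (2/3)*Cd*L*sqrt(2g)*H^1.5.
Q = (2/3)*0.632*2.9313*sqrt(2*9.81)*0.10268^1.5 = 0.18000 m^3/s
Therefore the discharge over the weir = 0.18000 m^3/s.


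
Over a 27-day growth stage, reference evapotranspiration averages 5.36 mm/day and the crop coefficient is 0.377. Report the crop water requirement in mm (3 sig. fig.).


Approach: apply the crop water requirement relation, CWR = ET0 * Kc * days.
CWR = 5.36 * 0.377 * 27 = 54.6 mm
Therefore the crop water requirement = 54.6 mm.


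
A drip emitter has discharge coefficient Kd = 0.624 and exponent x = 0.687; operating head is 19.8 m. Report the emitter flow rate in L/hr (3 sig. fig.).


Approach: apply the emitter characteristic equation, q = Kd * h^x.
q = 0.624 * 19.8^0.687 = 4.85 L/hr
Therefore the emitter flow rate = 4.85 L/hr.


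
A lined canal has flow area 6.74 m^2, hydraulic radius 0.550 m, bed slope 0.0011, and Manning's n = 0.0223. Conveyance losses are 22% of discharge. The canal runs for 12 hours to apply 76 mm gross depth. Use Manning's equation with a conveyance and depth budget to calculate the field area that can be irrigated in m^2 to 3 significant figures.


Approach: apply Manning's equation with a conveyance and depth budget, Q = (1/n)*A*R^(2/3)*S^(1/2); Q_field = Q*(1-loss); Area = Q_field*t/(d/1000).
Step 1 — canal discharge (Manning's equation):
  Q = (1/0.0223) * 6.74 * 0.550^(2/3) * 0.0011^(1/2) = 6.7291 m^3/s
Step 2 — delivered flow: Q_field = 6.7291*(1 - 22/100) = 5.2487 m^3/s
Step 3 — volume delivered: V = 5.2487 * 12*3600 = 226750 m^3
Step 4 — area served: A = V / (depth/1000) = 226750 / 0.076 = 2980000 m^2
Therefore the field area that can be irrigated = 2980000 m^2.


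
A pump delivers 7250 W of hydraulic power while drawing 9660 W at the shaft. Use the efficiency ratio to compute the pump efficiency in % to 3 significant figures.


Approach: apply the efficiency ratio, eta = (P_out/P_in)*100.
eta = (7250 / 9660) * 100 = 75.1 %
Therefore the pump efficiency = 75.1 %.


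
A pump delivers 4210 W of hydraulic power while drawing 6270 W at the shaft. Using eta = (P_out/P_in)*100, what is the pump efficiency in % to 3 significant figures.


eta = (4210 / 6270) * 100 = 67.1 %
Therefore the pump efficiency = 67.1 %.


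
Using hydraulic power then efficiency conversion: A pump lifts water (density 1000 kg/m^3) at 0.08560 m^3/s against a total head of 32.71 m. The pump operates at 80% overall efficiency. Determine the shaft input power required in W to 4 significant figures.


Approach: apply hydraulic power then efficiency conversion, P = rho*g*Q*H; P_in = P/eta.
Step 1 — hydraulic power (P = rho*g*Q*H):
  P = 1000 * 9.81 * 0.08560 * 32.71 = 27467.8 W
Step 2 — input power: P_in = P/eta = 27467.8 / 0.8 = 34330 W
Therefore the shaft input power required = 34330 W.


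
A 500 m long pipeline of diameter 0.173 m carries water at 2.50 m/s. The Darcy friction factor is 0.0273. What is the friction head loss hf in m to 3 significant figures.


Approach: apply the Darcy-Weisbach equation, hf = f*(L/D)*(v^2/(2g)).
hf = 0.0273 * (500/0.173) * (2.50^2 / (2*9.81))
hf = 25.1 m
Therefore the friction head loss hf = 25.1 m.


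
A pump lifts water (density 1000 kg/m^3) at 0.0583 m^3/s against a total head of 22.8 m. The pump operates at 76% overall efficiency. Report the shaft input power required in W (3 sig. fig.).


Approach: apply hydraulic power then efficiency conversion, P = rho*g*Q*H; P_in = P/eta.
Step 1 — hydraulic power (P = rho*g*Q*H):
  P = 1000 * 9.81 * 0.0583 * 22.8 = 13040 W
Step 2 — input power: P_in = P/eta = 13040 / 0.76 = 17200 W
Therefore the shaft input power required = 17200 W.


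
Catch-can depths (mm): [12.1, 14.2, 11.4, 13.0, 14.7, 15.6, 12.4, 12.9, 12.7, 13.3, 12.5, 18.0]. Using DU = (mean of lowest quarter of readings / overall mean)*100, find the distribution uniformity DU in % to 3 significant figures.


sorted lowest 3 of 12: [11.4, 12.1, 12.4] -> mean = 11.967 mm
overall mean = 13.567 mm
DU = (11.967/13.567)*100 = 88.2 %
Therefore the distribution uniformity DU = 88.2 %.


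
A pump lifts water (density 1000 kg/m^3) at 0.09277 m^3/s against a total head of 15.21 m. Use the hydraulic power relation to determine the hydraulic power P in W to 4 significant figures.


Approach: apply the hydraulic power relation, P = rho*g*Q*H.
P = 1000 * 9.81 * 0.09277 * 15.21 = 13840 W
Therefore the hydraulic power P = 13840 W.


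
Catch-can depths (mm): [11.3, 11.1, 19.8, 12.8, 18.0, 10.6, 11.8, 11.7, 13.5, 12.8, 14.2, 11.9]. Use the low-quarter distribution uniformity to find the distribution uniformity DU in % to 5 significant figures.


Approach: apply the low-quarter distribution uniformity, DU = (mean of lowest quarter of readings / overall mean)*100.
sorted lowest 3 of 12: [10.6, 11.1, 11.3] -> mean = 11.00000 mm
overall mean = 13.29167 mm
DU = (11.00000/13.29167)*100 = 82.759 %
Therefore the distribution uniformity DU = 82.759 %.


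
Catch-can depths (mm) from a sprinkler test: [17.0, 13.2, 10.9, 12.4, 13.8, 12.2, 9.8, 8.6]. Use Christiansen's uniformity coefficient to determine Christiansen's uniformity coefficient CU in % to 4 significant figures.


Approach: apply Christiansen's uniformity coefficient, CU = (1 - mean_abs_deviation/mean)*100.
mean = 12.2375 mm
mean |d_i - mean| = 1.86250 mm
CU = (1 - 1.86250/12.2375)*100 = 84.78 %
Therefore Christiansen's uniformity coefficient CU = 84.78 %.


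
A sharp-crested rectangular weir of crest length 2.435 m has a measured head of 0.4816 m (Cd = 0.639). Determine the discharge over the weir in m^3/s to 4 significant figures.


Approach: apply the rectangular weir equation, Q = (2/3)*Cd*L*sqrt(2g)*H^1.5.
Q = (2/3)*0.639*2.435*sqrt(2*9.81)*0.4816^1.5 = 1.536 m^3/s
Therefore the discharge over the weir = 1.536 m^3/s.


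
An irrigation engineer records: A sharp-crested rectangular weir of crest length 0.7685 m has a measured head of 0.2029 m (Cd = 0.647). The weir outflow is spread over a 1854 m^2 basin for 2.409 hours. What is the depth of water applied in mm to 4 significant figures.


Approach: apply the rectangular weir equation with a volume-to-depth conversion, Q = (2/3)*Cd*L*sqrt(2g)*H^1.5; d = Q*t/A * 1000.
Step 1 — weir discharge:
  Q = (2/3)*0.647*0.7685*sqrt(2*9.81)*0.2029^1.5 = 0.134193 m^3/s
Step 2 — volume: V = 0.134193 * 2.409*3600 = 1163.77 m^3
Step 3 — depth: d = V/A * 1000 = 1163.77/1854 * 1000 = 627.7 mm
Therefore the depth of water applied = 627.7 mm.


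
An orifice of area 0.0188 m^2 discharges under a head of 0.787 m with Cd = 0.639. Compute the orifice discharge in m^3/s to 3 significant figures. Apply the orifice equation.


Approach: apply the orifice equation, Q = Cd*A*sqrt(2*g*h).
Q = 0.639 * 0.0188 * sqrt(2*9.81*0.787) = 0.0472 m^3/s
Therefore the orifice discharge = 0.0472 m^3/s.


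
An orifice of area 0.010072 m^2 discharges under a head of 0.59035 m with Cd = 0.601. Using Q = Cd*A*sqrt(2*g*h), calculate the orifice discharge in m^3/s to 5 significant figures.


Q = 0.601 * 0.010072 * sqrt(2*9.81*0.59035) = 0.020601 m^3/s
Therefore the orifice discharge = 0.020601 m^3/s.


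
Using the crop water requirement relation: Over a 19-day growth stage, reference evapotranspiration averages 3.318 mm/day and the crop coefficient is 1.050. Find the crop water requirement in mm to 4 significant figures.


Approach: apply the crop water requirement relation, CWR = ET0 * Kc * days.
CWR = 3.318 * 1.050 * 19 = 66.19 mm
Therefore the crop water requirement = 66.19 mm.
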